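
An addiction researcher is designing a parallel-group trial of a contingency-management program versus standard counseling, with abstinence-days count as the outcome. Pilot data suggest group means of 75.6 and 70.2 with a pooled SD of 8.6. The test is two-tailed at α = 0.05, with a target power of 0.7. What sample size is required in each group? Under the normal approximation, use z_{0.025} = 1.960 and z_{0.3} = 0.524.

n = 32 per group

Cohen's d = |M₁ − M₂| / SD_pooled = |75.6 − 70.2| / 8.6 = 5.4 / 8.6 = 0.628.
For two independent groups with equal n: n = 2·((z_{α/2} + z_β) / d)².
z_{α/2} + z_β = 1.960 + 0.524 = 2.484.
n = 2 × (2.484 / 0.628)² = 2 × 3.955² = 2 × 15.65 = 31.3.
Round up to the next whole participant.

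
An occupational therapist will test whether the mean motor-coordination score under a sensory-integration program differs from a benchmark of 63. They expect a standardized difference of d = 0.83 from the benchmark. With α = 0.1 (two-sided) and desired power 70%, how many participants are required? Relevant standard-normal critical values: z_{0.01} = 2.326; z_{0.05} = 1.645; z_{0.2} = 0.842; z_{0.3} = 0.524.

n = 7

For a one-sample test: n = ((z_{α/2} + z_β) / d)².
z_{α/2} + z_β = 1.645 + 0.524 = 2.169.
n = (2.169 / 0.83)² = 2.613² = 6.83.
Round up.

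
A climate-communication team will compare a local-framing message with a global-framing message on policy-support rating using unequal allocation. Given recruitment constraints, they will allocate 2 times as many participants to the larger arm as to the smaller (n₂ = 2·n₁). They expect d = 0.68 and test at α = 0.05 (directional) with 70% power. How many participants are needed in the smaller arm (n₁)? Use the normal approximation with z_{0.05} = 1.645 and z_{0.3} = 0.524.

With allocation ratio k = n₂/n₁ = 2, Var(x̄₁−x̄₂) = σ²(1/n₁ + 1/(k·n₁)) = σ²·(k+1)/(k·n₁).
So n₁ = (1 + 1/k)·((z_{α} + z_β)/d)² = 1.500 × (2.169/0.68)².
n₁ = 1.500 × 10.17 = 15.3.
Round up: n₁ = 16, giving n₂ = 2 × 16 = 32.

n₁ = 16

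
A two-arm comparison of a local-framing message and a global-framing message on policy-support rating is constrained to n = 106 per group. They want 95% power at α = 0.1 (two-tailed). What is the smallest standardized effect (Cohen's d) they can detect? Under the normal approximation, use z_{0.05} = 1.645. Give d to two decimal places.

d_min ≈ 0.45

For two independent groups of n = 106 each: d_min = (z_{α/2} + z_β)·√(2/n).
z-sum = 1.645 + 1.645 = 3.290.
d_min = 3.290 × √(2/106) = 3.290 × 0.1374 = 0.452.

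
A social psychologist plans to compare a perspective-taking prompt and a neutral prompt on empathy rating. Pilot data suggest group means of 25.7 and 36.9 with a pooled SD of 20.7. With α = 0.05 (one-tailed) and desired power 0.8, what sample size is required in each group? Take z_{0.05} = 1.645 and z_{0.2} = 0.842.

Cohen's d = |M₁ − M₂| / SD_pooled = |25.7 − 36.9| / 20.7 = 11.2 / 20.7 = 0.541.
For two independent groups with equal n: n = 2·((z_{α} + z_β) / d)².
z_{α} + z_β = 1.645 + 0.842 = 2.487.
n = 2 × (2.487 / 0.541)² = 2 × 4.597² = 2 × 21.13 = 42.3.
Round up to the next whole participant.

n = 43 per group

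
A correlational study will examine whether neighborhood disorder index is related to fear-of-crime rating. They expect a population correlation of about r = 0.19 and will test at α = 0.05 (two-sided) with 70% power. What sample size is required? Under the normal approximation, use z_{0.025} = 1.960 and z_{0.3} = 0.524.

n = 170

Fisher's z: C = ½·ln((1+r)/(1−r)) = ½·ln(1.4691) = 0.1923.
n = ((z_{α/2} + z_β)/C)² + 3.
(1.960 + 0.524) / 0.1923 = 2.484 / 0.1923 = 12.917.
n = 12.917² + 3 = 166.86 + 3 = 169.9.
Round up.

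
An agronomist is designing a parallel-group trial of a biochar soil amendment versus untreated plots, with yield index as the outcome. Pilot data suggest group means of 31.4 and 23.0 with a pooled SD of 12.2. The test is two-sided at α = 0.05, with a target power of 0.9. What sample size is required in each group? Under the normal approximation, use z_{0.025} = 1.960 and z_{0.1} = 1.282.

Cohen's d = |M₁ − M₂| / SD_pooled = |31.4 − 23.0| / 12.2 = 8.4 / 12.2 = 0.689.
For two independent groups with equal n: n = 2·((z_{α/2} + z_β) / d)².
z_{α/2} + z_β = 1.960 + 1.282 = 3.242.
n = 2 × (3.242 / 0.689)² = 2 × 4.705² = 2 × 22.14 = 44.3.
Round up to the next whole participant.

n = 45 per group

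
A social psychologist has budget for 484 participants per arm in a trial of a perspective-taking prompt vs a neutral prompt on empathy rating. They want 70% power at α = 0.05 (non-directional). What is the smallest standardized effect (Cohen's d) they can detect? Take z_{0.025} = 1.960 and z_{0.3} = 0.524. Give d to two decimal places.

For two independent groups of n = 484 each: d_min = (z_{α/2} + z_β)·√(2/n).
z-sum = 1.960 + 0.524 = 2.484.
d_min = 2.484 × √(2/484) = 2.484 × 0.0643 = 0.160.

d_min ≈ 0.16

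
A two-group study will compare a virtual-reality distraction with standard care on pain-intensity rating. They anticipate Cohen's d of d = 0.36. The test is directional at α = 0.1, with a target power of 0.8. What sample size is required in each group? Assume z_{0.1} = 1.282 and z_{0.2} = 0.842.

For two independent groups with equal n: n = 2·((z_{α} + z_β) / d)².
z_{α} + z_β = 1.282 + 0.842 = 2.124.
n = 2 × (2.124 / 0.36)² = 2 × 5.900² = 2 × 34.81 = 69.6.
Round up to the next whole participant.

n = 70 per group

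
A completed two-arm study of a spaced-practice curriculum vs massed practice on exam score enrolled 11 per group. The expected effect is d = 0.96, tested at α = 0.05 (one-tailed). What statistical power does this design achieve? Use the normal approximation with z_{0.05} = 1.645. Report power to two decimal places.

For two equal groups, power = Φ(d·√(n/2) − z_{α}).
d·√(n/2) = 0.96 × √(11/2) = 0.96 × 2.345 = 2.251.
z_β = 2.251 − 1.645 = 0.606.
Power = Φ(0.606) = 0.728.

power ≈ 0.73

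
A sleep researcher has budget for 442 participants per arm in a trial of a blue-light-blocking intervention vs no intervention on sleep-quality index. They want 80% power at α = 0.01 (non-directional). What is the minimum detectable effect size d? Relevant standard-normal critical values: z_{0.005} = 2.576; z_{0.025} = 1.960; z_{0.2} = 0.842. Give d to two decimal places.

For two independent groups of n = 442 each: d_min = (z_{α/2} + z_β)·√(2/n).
z-sum = 2.576 + 0.842 = 3.418.
d_min = 3.418 × √(2/442) = 3.418 × 0.0673 = 0.230.

d_min ≈ 0.23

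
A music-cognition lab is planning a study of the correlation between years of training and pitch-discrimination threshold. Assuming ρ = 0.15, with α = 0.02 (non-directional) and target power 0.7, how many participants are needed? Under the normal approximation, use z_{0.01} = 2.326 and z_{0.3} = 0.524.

n = 359

Fisher's z: C = ½·ln((1+r)/(1−r)) = ½·ln(1.3529) = 0.1511.
n = ((z_{α/2} + z_β)/C)² + 3.
(2.326 + 0.524) / 0.1511 = 2.850 / 0.1511 = 18.862.
n = 18.862² + 3 = 355.76 + 3 = 358.8.
Round up.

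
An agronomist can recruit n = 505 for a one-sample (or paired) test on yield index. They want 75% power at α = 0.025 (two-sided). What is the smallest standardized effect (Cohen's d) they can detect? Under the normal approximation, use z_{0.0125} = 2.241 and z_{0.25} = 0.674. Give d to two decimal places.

For a single sample (or paired design) of n = 505: d_min = (z_{α/2} + z_β)/√n.
z-sum = 2.241 + 0.674 = 2.915.
d_min = 2.915 / √505 = 2.915 / 22.472 = 0.130.

d_min ≈ 0.13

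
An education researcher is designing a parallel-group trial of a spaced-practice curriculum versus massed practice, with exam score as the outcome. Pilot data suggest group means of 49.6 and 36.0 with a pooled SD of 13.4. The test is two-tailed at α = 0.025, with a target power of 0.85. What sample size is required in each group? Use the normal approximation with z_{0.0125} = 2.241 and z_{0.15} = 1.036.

n = 21 per group

Cohen's d = |M₁ − M₂| / SD_pooled = |49.6 − 36.0| / 13.4 = 13.6 / 13.4 = 1.015.
For two independent groups with equal n: n = 2·((z_{α/2} + z_β) / d)².
z_{α/2} + z_β = 2.241 + 1.036 = 3.277.
n = 2 × (3.277 / 1.015)² = 2 × 3.229² = 2 × 10.42 = 20.8.
Round up to the next whole participant.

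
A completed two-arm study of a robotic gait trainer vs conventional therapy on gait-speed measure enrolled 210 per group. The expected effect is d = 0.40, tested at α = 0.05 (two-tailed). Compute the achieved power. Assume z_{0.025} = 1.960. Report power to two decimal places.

For two equal groups, power = Φ(d·√(n/2) − z_{α/2}).
d·√(n/2) = 0.40 × √(210/2) = 0.40 × 10.247 = 4.099.
z_β = 4.099 − 1.960 = 2.139.
Power = Φ(2.139) = 0.984.

power ≈ 0.98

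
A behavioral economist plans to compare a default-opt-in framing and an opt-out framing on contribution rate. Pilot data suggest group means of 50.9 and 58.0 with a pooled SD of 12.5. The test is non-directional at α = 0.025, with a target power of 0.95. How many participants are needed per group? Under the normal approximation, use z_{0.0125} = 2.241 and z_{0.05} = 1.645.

n = 94 per group

Cohen's d = |M₁ − M₂| / SD_pooled = |50.9 − 58.0| / 12.5 = 7.1 / 12.5 = 0.568.
For two independent groups with equal n: n = 2·((z_{α/2} + z_β) / d)².
z_{α/2} + z_β = 2.241 + 1.645 = 3.886.
n = 2 × (3.886 / 0.568)² = 2 × 6.842² = 2 × 46.81 = 93.6.
Round up to the next whole participant.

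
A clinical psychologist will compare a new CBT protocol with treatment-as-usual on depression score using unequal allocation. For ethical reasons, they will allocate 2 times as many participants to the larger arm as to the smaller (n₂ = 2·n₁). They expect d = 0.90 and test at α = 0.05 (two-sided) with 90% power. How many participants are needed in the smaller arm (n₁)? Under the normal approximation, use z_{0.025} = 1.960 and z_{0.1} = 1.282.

With allocation ratio k = n₂/n₁ = 2, Var(x̄₁−x̄₂) = σ²(1/n₁ + 1/(k·n₁)) = σ²·(k+1)/(k·n₁).
So n₁ = (1 + 1/k)·((z_{α/2} + z_β)/d)² = 1.500 × (3.242/0.90)².
n₁ = 1.500 × 12.98 = 19.5.
Round up: n₁ = 20, giving n₂ = 2 × 20 = 40.

n₁ = 20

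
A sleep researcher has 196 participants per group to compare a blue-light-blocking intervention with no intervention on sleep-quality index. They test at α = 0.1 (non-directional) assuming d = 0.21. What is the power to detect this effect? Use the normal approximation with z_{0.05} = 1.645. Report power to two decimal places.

For two equal groups, power = Φ(d·√(n/2) − z_{α/2}).
d·√(n/2) = 0.21 × √(196/2) = 0.21 × 9.899 = 2.079.
z_β = 2.079 − 1.645 = 0.434.
Power = Φ(0.434) = 0.668.

power ≈ 0.67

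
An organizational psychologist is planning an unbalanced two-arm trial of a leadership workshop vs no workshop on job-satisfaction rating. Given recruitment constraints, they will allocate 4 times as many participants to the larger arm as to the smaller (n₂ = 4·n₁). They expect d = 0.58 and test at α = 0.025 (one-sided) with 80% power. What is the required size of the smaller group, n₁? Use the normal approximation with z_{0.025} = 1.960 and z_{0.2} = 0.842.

n₁ = 30

With allocation ratio k = n₂/n₁ = 4, Var(x̄₁−x̄₂) = σ²(1/n₁ + 1/(k·n₁)) = σ²·(k+1)/(k·n₁).
So n₁ = (1 + 1/k)·((z_{α} + z_β)/d)² = 1.250 × (2.802/0.58)².
n₁ = 1.250 × 23.34 = 29.2.
Round up: n₁ = 30, giving n₂ = 4 × 30 = 120.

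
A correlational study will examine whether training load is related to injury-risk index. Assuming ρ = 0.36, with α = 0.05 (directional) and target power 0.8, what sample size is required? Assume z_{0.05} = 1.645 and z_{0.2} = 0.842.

n = 47

Fisher's z: C = ½·ln((1+r)/(1−r)) = ½·ln(2.1250) = 0.3769.
n = ((z_{α} + z_β)/C)² + 3.
(1.645 + 0.842) / 0.3769 = 2.487 / 0.3769 = 6.599.
n = 6.599² + 3 = 43.54 + 3 = 46.5.
Round up.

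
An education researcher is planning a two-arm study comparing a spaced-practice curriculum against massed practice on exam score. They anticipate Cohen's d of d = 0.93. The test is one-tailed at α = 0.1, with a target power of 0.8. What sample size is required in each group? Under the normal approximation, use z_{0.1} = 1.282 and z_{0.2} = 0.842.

For two independent groups with equal n: n = 2·((z_{α} + z_β) / d)².
z_{α} + z_β = 1.282 + 0.842 = 2.124.
n = 2 × (2.124 / 0.93)² = 2 × 2.284² = 2 × 5.22 = 10.4.
Round up to the next whole participant.

n = 11 per group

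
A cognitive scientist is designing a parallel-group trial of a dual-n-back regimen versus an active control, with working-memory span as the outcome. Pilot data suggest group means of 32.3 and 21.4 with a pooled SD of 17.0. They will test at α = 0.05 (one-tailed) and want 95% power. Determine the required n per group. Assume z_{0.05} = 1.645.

Cohen's d = |M₁ − M₂| / SD_pooled = |32.3 − 21.4| / 17.0 = 10.9 / 17.0 = 0.641.
For two independent groups with equal n: n = 2·((z_{α} + z_β) / d)².
z_{α} + z_β = 1.645 + 1.645 = 3.290.
n = 2 × (3.290 / 0.641)² = 2 × 5.133² = 2 × 26.34 = 52.7.
Round up to the next whole participant.

n = 53 per group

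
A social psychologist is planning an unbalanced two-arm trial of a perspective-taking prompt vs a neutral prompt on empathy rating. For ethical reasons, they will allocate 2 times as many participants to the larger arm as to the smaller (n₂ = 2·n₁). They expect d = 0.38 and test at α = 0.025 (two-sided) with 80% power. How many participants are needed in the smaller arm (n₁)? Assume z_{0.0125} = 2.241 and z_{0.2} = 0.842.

n₁ = 99

With allocation ratio k = n₂/n₁ = 2, Var(x̄₁−x̄₂) = σ²(1/n₁ + 1/(k·n₁)) = σ²·(k+1)/(k·n₁).
So n₁ = (1 + 1/k)·((z_{α/2} + z_β)/d)² = 1.500 × (3.083/0.38)².
n₁ = 1.500 × 65.82 = 98.7.
Round up: n₁ = 99, giving n₂ = 2 × 99 = 198.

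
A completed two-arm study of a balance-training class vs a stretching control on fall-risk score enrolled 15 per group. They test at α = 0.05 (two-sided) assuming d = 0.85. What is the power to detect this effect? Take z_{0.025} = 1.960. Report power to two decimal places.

power ≈ 0.64

For two equal groups, power = Φ(d·√(n/2) − z_{α/2}).
d·√(n/2) = 0.85 × √(15/2) = 0.85 × 2.739 = 2.328.
z_β = 2.328 − 1.960 = 0.368.
Power = Φ(0.368) = 0.643.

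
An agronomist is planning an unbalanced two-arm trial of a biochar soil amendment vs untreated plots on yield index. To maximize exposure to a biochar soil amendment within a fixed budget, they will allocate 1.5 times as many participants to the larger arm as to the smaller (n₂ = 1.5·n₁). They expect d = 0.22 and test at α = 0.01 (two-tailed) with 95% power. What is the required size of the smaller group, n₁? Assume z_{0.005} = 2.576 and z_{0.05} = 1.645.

n₁ = 614

With allocation ratio k = n₂/n₁ = 1.5, Var(x̄₁−x̄₂) = σ²(1/n₁ + 1/(k·n₁)) = σ²·(k+1)/(k·n₁).
So n₁ = (1 + 1/k)·((z_{α/2} + z_β)/d)² = 1.667 × (4.221/0.22)².
n₁ = 1.667 × 368.12 = 613.5.
Round up: n₁ = 614, giving n₂ = 1.5 × 614 = 921.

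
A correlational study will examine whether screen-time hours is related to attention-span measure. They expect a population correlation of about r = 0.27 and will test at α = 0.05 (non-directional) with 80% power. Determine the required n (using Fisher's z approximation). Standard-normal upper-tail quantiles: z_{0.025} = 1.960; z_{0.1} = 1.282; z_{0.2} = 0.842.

Fisher's z: C = ½·ln((1+r)/(1−r)) = ½·ln(1.7397) = 0.2769.
n = ((z_{α/2} + z_β)/C)² + 3.
(1.960 + 0.842) / 0.2769 = 2.802 / 0.2769 = 10.119.
n = 10.119² + 3 = 102.40 + 3 = 105.4.
Round up.

n = 106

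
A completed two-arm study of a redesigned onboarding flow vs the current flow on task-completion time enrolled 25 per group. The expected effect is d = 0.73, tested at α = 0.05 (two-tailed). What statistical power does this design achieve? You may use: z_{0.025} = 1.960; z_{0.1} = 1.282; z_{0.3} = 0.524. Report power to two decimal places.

For two equal groups, power = Φ(d·√(n/2) − z_{α/2}).
d·√(n/2) = 0.73 × √(25/2) = 0.73 × 3.536 = 2.581.
z_β = 2.581 − 1.960 = 0.621.
Power = Φ(0.621) = 0.733.

power ≈ 0.73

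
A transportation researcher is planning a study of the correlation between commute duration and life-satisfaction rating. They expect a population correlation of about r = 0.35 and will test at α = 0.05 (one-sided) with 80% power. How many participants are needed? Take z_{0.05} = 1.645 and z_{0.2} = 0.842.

Fisher's z: C = ½·ln((1+r)/(1−r)) = ½·ln(2.0769) = 0.3654.
n = ((z_{α} + z_β)/C)² + 3.
(1.645 + 0.842) / 0.3654 = 2.487 / 0.3654 = 6.806.
n = 6.806² + 3 = 46.32 + 3 = 49.3.
Round up.

n = 50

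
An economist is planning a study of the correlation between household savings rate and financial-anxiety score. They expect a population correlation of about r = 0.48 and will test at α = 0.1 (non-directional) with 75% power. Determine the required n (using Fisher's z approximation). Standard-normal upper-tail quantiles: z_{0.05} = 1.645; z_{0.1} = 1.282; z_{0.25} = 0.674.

n = 23

Fisher's z: C = ½·ln((1+r)/(1−r)) = ½·ln(2.8462) = 0.5230.
n = ((z_{α/2} + z_β)/C)² + 3.
(1.645 + 0.674) / 0.5230 = 2.319 / 0.5230 = 4.434.
n = 4.434² + 3 = 19.66 + 3 = 22.7.
Round up.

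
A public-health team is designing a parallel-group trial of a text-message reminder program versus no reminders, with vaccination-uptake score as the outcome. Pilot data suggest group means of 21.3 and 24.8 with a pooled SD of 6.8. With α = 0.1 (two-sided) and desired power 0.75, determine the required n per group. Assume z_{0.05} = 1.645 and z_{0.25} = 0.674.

n = 41 per group

Cohen's d = |M₁ − M₂| / SD_pooled = |21.3 − 24.8| / 6.8 = 3.5 / 6.8 = 0.515.
For two independent groups with equal n: n = 2·((z_{α/2} + z_β) / d)².
z_{α/2} + z_β = 1.645 + 0.674 = 2.319.
n = 2 × (2.319 / 0.515)² = 2 × 4.503² = 2 × 20.28 = 40.6.
Round up to the next whole participant.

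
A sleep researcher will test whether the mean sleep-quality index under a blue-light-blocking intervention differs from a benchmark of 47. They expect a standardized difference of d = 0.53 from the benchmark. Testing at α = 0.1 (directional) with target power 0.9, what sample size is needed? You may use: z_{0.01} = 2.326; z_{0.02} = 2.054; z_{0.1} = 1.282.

n = 24

For a one-sample test: n = ((z_{α} + z_β) / d)².
z_{α} + z_β = 1.282 + 1.282 = 2.564.
n = (2.564 / 0.53)² = 4.838² = 23.40.
Round up.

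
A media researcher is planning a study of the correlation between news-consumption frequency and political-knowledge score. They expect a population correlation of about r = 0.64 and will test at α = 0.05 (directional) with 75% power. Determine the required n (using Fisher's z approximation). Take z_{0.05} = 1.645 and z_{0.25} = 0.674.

n = 13

Fisher's z: C = ½·ln((1+r)/(1−r)) = ½·ln(4.5556) = 0.7582.
n = ((z_{α} + z_β)/C)² + 3.
(1.645 + 0.674) / 0.7582 = 2.319 / 0.7582 = 3.059.
n = 3.059² + 3 = 9.35 + 3 = 12.4.
Round up.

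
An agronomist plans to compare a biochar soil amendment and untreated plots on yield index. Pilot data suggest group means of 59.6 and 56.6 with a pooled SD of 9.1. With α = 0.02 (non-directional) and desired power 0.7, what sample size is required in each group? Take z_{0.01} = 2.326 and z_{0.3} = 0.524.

Cohen's d = |M₁ − M₂| / SD_pooled = |59.6 − 56.6| / 9.1 = 3.0 / 9.1 = 0.330.
For two independent groups with equal n: n = 2·((z_{α/2} + z_β) / d)².
z_{α/2} + z_β = 2.326 + 0.524 = 2.850.
n = 2 × (2.850 / 0.330)² = 2 × 8.636² = 2 × 74.59 = 149.2.
Round up to the next whole participant.

n = 150 per group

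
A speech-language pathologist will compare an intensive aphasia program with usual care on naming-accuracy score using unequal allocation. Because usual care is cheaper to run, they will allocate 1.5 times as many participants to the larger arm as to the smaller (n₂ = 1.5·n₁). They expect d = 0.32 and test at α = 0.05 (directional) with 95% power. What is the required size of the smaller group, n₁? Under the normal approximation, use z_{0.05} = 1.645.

n₁ = 177

With allocation ratio k = n₂/n₁ = 1.5, Var(x̄₁−x̄₂) = σ²(1/n₁ + 1/(k·n₁)) = σ²·(k+1)/(k·n₁).
So n₁ = (1 + 1/k)·((z_{α} + z_β)/d)² = 1.667 × (3.290/0.32)².
n₁ = 1.667 × 105.70 = 176.2.
Round up: n₁ = 177, giving n₂ = ⌈1.5 × 177⌉ = ⌈265.5⌉ = 266.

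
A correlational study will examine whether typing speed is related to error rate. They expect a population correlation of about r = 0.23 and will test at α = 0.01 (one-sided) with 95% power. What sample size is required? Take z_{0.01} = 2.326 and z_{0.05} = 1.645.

n = 291

Fisher's z: C = ½·ln((1+r)/(1−r)) = ½·ln(1.5974) = 0.2342.
n = ((z_{α} + z_β)/C)² + 3.
(2.326 + 1.645) / 0.2342 = 3.971 / 0.2342 = 16.956.
n = 16.956² + 3 = 287.49 + 3 = 290.5.
Round up.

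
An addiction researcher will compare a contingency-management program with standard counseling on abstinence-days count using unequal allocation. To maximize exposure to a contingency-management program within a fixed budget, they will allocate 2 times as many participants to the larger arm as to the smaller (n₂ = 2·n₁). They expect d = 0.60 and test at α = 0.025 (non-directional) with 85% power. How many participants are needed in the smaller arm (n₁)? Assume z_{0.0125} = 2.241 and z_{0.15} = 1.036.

With allocation ratio k = n₂/n₁ = 2, Var(x̄₁−x̄₂) = σ²(1/n₁ + 1/(k·n₁)) = σ²·(k+1)/(k·n₁).
So n₁ = (1 + 1/k)·((z_{α/2} + z_β)/d)² = 1.500 × (3.277/0.60)².
n₁ = 1.500 × 29.83 = 44.7.
Round up: n₁ = 45, giving n₂ = 2 × 45 = 90.

n₁ = 45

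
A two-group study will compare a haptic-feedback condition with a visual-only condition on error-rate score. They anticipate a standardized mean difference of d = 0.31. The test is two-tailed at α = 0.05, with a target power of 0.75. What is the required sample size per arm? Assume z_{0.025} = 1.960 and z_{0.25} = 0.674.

n = 145 per group

For two independent groups with equal n: n = 2·((z_{α/2} + z_β) / d)².
z_{α/2} + z_β = 1.960 + 0.674 = 2.634.
n = 2 × (2.634 / 0.31)² = 2 × 8.497² = 2 × 72.20 = 144.4.
Round up to the next whole participant.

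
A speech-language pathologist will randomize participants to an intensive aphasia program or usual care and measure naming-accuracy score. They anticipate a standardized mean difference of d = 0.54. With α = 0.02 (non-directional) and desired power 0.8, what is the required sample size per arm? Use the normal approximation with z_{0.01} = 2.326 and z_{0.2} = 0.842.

For two independent groups with equal n: n = 2·((z_{α/2} + z_β) / d)².
z_{α/2} + z_β = 2.326 + 0.842 = 3.168.
n = 2 × (3.168 / 0.54)² = 2 × 5.867² = 2 × 34.42 = 68.8.
Round up to the next whole participant.

n = 69 per group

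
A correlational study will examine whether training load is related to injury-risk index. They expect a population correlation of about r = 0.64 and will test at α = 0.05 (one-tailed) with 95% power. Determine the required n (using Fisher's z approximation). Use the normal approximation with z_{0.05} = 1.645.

Fisher's z: C = ½·ln((1+r)/(1−r)) = ½·ln(4.5556) = 0.7582.
n = ((z_{α} + z_β)/C)² + 3.
(1.645 + 1.645) / 0.7582 = 3.290 / 0.7582 = 4.339.
n = 4.339² + 3 = 18.83 + 3 = 21.8.
Round up.

n = 22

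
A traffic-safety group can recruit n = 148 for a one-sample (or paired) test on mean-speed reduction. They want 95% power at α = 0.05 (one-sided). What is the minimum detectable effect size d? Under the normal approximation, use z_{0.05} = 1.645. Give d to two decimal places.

For a single sample (or paired design) of n = 148: d_min = (z_{α} + z_β)/√n.
z-sum = 1.645 + 1.645 = 3.290.
d_min = 3.290 / √148 = 3.290 / 12.166 = 0.270.

d_min ≈ 0.27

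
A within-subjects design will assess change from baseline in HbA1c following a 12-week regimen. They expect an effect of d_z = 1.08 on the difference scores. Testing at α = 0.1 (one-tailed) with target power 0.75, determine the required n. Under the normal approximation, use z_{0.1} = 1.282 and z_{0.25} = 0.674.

n = 4 pairs

For a paired (one-sample on differences) test: n = ((z_{α} + z_β) / d)².
z_{α} + z_β = 1.282 + 0.674 = 1.956.
n = (1.956 / 1.08)² = 1.811² = 3.28.
Round up.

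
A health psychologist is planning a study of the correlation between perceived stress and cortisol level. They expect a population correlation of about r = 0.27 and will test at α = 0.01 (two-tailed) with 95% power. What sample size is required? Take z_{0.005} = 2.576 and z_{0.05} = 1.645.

Fisher's z: C = ½·ln((1+r)/(1−r)) = ½·ln(1.7397) = 0.2769.
n = ((z_{α/2} + z_β)/C)² + 3.
(2.576 + 1.645) / 0.2769 = 4.221 / 0.2769 = 15.244.
n = 15.244² + 3 = 232.37 + 3 = 235.4.
Round up.

n = 236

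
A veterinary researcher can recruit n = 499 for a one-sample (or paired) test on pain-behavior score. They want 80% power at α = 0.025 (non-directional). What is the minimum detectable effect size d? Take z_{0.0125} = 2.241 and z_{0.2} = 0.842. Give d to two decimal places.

d_min ≈ 0.14

For a single sample (or paired design) of n = 499: d_min = (z_{α/2} + z_β)/√n.
z-sum = 2.241 + 0.842 = 3.083.
d_min = 3.083 / √499 = 3.083 / 22.338 = 0.138.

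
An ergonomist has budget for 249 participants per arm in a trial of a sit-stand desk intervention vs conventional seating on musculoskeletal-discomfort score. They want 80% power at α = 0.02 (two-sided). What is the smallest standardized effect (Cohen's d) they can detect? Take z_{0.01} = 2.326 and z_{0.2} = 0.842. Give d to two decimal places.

d_min ≈ 0.28

For two independent groups of n = 249 each: d_min = (z_{α/2} + z_β)·√(2/n).
z-sum = 2.326 + 0.842 = 3.168.
d_min = 3.168 × √(2/249) = 3.168 × 0.0896 = 0.284.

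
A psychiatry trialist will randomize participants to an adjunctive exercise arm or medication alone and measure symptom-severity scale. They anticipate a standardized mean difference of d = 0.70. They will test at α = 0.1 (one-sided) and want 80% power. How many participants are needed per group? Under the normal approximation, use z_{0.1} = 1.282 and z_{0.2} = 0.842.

For two independent groups with equal n: n = 2·((z_{α} + z_β) / d)².
z_{α} + z_β = 1.282 + 0.842 = 2.124.
n = 2 × (2.124 / 0.70)² = 2 × 3.034² = 2 × 9.21 = 18.4.
Round up to the next whole participant.

n = 19 per group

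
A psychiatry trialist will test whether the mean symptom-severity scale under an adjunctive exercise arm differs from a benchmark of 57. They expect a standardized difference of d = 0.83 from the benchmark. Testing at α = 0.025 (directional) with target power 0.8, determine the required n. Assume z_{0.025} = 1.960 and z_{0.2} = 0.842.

n = 12

For a one-sample test: n = ((z_{α} + z_β) / d)².
z_{α} + z_β = 1.960 + 0.842 = 2.802.
n = (2.802 / 0.83)² = 3.376² = 11.40.
Round up.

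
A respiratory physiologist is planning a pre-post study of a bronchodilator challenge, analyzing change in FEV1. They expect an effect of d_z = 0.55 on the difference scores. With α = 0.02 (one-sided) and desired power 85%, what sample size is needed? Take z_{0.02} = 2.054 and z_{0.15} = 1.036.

n = 32 pairs

For a paired (one-sample on differences) test: n = ((z_{α} + z_β) / d)².
z_{α} + z_β = 2.054 + 1.036 = 3.090.
n = (3.090 / 0.55)² = 5.618² = 31.56.
Round up.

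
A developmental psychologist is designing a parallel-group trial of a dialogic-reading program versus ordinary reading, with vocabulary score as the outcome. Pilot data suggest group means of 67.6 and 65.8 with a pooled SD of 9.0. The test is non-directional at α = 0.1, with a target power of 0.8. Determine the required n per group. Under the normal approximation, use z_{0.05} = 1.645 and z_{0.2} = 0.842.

n = 310 per group

Cohen's d = |M₁ − M₂| / SD_pooled = |67.6 − 65.8| / 9.0 = 1.8 / 9.0 = 0.200.
For two independent groups with equal n: n = 2·((z_{α/2} + z_β) / d)².
z_{α/2} + z_β = 1.645 + 0.842 = 2.487.
n = 2 × (2.487 / 0.200)² = 2 × 12.435² = 2 × 154.63 = 309.3.
Round up to the next whole participant.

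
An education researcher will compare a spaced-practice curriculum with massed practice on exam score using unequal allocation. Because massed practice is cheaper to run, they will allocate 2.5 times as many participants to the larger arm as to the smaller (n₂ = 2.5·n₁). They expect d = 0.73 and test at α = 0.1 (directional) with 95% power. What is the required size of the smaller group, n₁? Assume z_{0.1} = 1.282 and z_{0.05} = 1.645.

n₁ = 23

With allocation ratio k = n₂/n₁ = 2.5, Var(x̄₁−x̄₂) = σ²(1/n₁ + 1/(k·n₁)) = σ²·(k+1)/(k·n₁).
So n₁ = (1 + 1/k)·((z_{α} + z_β)/d)² = 1.400 × (2.927/0.73)².
n₁ = 1.400 × 16.08 = 22.5.
Round up: n₁ = 23, giving n₂ = ⌈2.5 × 23⌉ = ⌈57.5⌉ = 58.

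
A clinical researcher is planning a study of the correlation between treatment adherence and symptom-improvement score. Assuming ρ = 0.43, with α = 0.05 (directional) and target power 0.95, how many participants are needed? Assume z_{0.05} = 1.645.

Fisher's z: C = ½·ln((1+r)/(1−r)) = ½·ln(2.5088) = 0.4599.
n = ((z_{α} + z_β)/C)² + 3.
(1.645 + 1.645) / 0.4599 = 3.290 / 0.4599 = 7.154.
n = 7.154² + 3 = 51.18 + 3 = 54.2.
Round up.

n = 55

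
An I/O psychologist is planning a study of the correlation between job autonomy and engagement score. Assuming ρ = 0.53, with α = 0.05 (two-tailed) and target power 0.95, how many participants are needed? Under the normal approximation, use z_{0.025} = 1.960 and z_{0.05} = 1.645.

n = 41

Fisher's z: C = ½·ln((1+r)/(1−r)) = ½·ln(3.2553) = 0.5901.
n = ((z_{α/2} + z_β)/C)² + 3.
(1.960 + 1.645) / 0.5901 = 3.605 / 0.5901 = 6.109.
n = 6.109² + 3 = 37.32 + 3 = 40.3.
Round up.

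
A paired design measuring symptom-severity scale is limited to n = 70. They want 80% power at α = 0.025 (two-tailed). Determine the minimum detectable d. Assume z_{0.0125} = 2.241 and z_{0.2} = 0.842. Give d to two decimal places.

For a single sample (or paired design) of n = 70: d_min = (z_{α/2} + z_β)/√n.
z-sum = 2.241 + 0.842 = 3.083.
d_min = 3.083 / √70 = 3.083 / 8.367 = 0.368.

d_min ≈ 0.37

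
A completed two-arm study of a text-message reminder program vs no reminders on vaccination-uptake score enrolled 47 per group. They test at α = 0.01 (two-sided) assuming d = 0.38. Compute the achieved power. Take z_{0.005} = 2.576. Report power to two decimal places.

For two equal groups, power = Φ(d·√(n/2) − z_{α/2}).
d·√(n/2) = 0.38 × √(47/2) = 0.38 × 4.848 = 1.842.
z_β = 1.842 − 2.576 = -0.734.
Power = Φ(-0.734) = 0.232.

power ≈ 0.23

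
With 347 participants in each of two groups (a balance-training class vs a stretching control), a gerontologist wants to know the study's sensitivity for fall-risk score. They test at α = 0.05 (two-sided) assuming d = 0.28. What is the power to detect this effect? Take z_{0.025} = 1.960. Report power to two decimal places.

power ≈ 0.96

For two equal groups, power = Φ(d·√(n/2) − z_{α/2}).
d·√(n/2) = 0.28 × √(347/2) = 0.28 × 13.172 = 3.688.
z_β = 3.688 − 1.960 = 1.728.
Power = Φ(1.728) = 0.958.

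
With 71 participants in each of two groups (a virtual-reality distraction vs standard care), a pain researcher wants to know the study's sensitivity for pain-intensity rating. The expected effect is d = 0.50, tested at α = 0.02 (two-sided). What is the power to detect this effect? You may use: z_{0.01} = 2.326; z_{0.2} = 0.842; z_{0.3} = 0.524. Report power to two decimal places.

For two equal groups, power = Φ(d·√(n/2) − z_{α/2}).
d·√(n/2) = 0.50 × √(71/2) = 0.50 × 5.958 = 2.979.
z_β = 2.979 − 2.326 = 0.653.
Power = Φ(0.653) = 0.743.

power ≈ 0.74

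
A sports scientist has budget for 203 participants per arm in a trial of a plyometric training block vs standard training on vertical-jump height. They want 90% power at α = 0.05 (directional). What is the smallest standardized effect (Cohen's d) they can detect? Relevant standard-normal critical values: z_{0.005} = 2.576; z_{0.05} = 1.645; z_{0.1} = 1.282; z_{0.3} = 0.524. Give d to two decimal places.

For two independent groups of n = 203 each: d_min = (z_{α} + z_β)·√(2/n).
z-sum = 1.645 + 1.282 = 2.927.
d_min = 2.927 × √(2/203) = 2.927 × 0.0993 = 0.291.

d_min ≈ 0.29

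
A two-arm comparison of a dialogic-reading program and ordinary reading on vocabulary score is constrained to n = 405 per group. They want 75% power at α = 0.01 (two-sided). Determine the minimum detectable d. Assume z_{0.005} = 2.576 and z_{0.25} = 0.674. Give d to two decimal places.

d_min ≈ 0.23

For two independent groups of n = 405 each: d_min = (z_{α/2} + z_β)·√(2/n).
z-sum = 2.576 + 0.674 = 3.250.
d_min = 3.250 × √(2/405) = 3.250 × 0.0703 = 0.228.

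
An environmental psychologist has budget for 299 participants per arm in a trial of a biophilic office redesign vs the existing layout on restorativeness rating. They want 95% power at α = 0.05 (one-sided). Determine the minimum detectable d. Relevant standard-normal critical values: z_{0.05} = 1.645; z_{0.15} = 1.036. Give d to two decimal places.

For two independent groups of n = 299 each: d_min = (z_{α} + z_β)·√(2/n).
z-sum = 1.645 + 1.645 = 3.290.
d_min = 3.290 × √(2/299) = 3.290 × 0.0818 = 0.269.

d_min ≈ 0.27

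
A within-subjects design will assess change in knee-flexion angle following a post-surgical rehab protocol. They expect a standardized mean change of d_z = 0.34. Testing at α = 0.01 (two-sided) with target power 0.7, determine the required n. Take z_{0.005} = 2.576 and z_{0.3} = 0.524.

n = 84 pairs

For a paired (one-sample on differences) test: n = ((z_{α/2} + z_β) / d)².
z_{α/2} + z_β = 2.576 + 0.524 = 3.100.
n = (3.100 / 0.34)² = 9.118² = 83.13.
Round up.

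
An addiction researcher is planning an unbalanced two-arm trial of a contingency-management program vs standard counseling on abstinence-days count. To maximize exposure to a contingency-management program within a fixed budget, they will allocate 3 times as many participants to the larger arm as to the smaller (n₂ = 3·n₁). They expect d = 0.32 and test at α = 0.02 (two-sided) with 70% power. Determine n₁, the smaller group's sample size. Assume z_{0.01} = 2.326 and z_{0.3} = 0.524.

n₁ = 106

With allocation ratio k = n₂/n₁ = 3, Var(x̄₁−x̄₂) = σ²(1/n₁ + 1/(k·n₁)) = σ²·(k+1)/(k·n₁).
So n₁ = (1 + 1/k)·((z_{α/2} + z_β)/d)² = 1.333 × (2.850/0.32)².
n₁ = 1.333 × 79.32 = 105.8.
Round up: n₁ = 106, giving n₂ = 3 × 106 = 318.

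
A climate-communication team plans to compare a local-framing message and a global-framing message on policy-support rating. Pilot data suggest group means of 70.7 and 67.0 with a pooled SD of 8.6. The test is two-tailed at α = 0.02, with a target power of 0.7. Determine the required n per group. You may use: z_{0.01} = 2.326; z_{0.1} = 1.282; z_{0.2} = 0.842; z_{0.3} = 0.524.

n = 88 per group

Cohen's d = |M₁ − M₂| / SD_pooled = |70.7 − 67.0| / 8.6 = 3.7 / 8.6 = 0.430.
For two independent groups with equal n: n = 2·((z_{α/2} + z_β) / d)².
z_{α/2} + z_β = 2.326 + 0.524 = 2.850.
n = 2 × (2.850 / 0.430)² = 2 × 6.628² = 2 × 43.93 = 87.9.
Round up to the next whole participant.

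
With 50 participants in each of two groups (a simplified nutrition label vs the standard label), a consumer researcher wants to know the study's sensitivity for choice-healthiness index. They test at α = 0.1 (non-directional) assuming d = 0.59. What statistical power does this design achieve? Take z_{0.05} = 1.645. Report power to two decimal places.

For two equal groups, power = Φ(d·√(n/2) − z_{α/2}).
d·√(n/2) = 0.59 × √(50/2) = 0.59 × 5.000 = 2.950.
z_β = 2.950 − 1.645 = 1.305.
Power = Φ(1.305) = 0.904.

power ≈ 0.90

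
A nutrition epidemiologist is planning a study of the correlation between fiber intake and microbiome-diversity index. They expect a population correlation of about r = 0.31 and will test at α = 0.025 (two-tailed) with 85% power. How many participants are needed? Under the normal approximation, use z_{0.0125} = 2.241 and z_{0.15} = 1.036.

Fisher's z: C = ½·ln((1+r)/(1−r)) = ½·ln(1.8986) = 0.3205.
n = ((z_{α/2} + z_β)/C)² + 3.
(2.241 + 1.036) / 0.3205 = 3.277 / 0.3205 = 10.225.
n = 10.225² + 3 = 104.54 + 3 = 107.5.
Round up.

n = 108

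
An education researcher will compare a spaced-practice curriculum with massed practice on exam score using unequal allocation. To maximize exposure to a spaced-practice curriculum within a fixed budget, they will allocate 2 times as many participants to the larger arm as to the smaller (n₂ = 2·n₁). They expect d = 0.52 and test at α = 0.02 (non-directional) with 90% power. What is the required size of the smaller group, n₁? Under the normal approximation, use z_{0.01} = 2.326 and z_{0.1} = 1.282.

With allocation ratio k = n₂/n₁ = 2, Var(x̄₁−x̄₂) = σ²(1/n₁ + 1/(k·n₁)) = σ²·(k+1)/(k·n₁).
So n₁ = (1 + 1/k)·((z_{α/2} + z_β)/d)² = 1.500 × (3.608/0.52)².
n₁ = 1.500 × 48.14 = 72.2.
Round up: n₁ = 73, giving n₂ = 2 × 73 = 146.

n₁ = 73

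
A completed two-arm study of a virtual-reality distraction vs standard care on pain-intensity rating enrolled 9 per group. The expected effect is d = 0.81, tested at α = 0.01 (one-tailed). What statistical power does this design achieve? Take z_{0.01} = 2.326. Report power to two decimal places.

For two equal groups, power = Φ(d·√(n/2) − z_{α}).
d·√(n/2) = 0.81 × √(9/2) = 0.81 × 2.121 = 1.718.
z_β = 1.718 − 2.326 = -0.608.
Power = Φ(-0.608) = 0.272.

power ≈ 0.27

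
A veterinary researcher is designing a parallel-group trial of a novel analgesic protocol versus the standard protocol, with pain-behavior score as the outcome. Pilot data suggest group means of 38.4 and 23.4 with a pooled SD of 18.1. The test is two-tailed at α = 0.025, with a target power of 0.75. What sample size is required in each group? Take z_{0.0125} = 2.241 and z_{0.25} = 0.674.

Cohen's d = |M₁ − M₂| / SD_pooled = |38.4 − 23.4| / 18.1 = 15.0 / 18.1 = 0.829.
For two independent groups with equal n: n = 2·((z_{α/2} + z_β) / d)².
z_{α/2} + z_β = 2.241 + 0.674 = 2.915.
n = 2 × (2.915 / 0.829)² = 2 × 3.516² = 2 × 12.36 = 24.7.
Round up to the next whole participant.

n = 25 per group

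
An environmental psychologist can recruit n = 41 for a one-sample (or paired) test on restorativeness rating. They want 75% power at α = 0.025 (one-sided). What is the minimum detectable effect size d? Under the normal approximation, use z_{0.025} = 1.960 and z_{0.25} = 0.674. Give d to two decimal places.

d_min ≈ 0.41

For a single sample (or paired design) of n = 41: d_min = (z_{α} + z_β)/√n.
z-sum = 1.960 + 0.674 = 2.634.
d_min = 2.634 / √41 = 2.634 / 6.403 = 0.411.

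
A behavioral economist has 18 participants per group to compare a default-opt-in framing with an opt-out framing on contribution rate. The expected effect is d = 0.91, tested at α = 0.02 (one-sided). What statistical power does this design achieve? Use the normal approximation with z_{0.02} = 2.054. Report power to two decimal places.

power ≈ 0.75

For two equal groups, power = Φ(d·√(n/2) − z_{α}).
d·√(n/2) = 0.91 × √(18/2) = 0.91 × 3.000 = 2.730.
z_β = 2.730 − 2.054 = 0.676.
Power = Φ(0.676) = 0.750.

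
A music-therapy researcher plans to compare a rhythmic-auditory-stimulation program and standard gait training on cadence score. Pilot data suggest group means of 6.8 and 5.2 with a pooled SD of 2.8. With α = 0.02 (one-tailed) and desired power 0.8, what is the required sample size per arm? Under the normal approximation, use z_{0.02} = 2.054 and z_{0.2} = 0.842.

n = 52 per group

Cohen's d = |M₁ − M₂| / SD_pooled = |6.8 − 5.2| / 2.8 = 1.6 / 2.8 = 0.571.
For two independent groups with equal n: n = 2·((z_{α} + z_β) / d)².
z_{α} + z_β = 2.054 + 0.842 = 2.896.
n = 2 × (2.896 / 0.571)² = 2 × 5.072² = 2 × 25.72 = 51.4.
Round up to the next whole participant.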